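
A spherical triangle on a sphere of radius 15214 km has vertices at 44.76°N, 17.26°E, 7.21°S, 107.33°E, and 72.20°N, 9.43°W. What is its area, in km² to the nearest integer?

Side lengths (central angles): a = 1.8297, b = 0.5269, c = 1.6601 rad; semiperimeter s = 2.0084.
By l'Huilier's theorem, tan(E/4) = √[tan(s/2) tan((s−a)/2) tan((s−b)/2) tan((s−c)/2)], giving spherical excess E = 0.5975 rad.
Area = E·R² = 0.5975 × (15214)² ≈ 138296051 km².

138296051 km²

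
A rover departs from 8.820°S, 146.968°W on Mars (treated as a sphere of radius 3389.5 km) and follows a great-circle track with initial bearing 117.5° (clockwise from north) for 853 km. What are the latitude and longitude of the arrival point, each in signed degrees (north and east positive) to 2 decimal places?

Angular distance δ = d/R = 853/3389.5 = 0.25166 rad; initial bearing θ = 2.0508 rad.
sin φ₂ = sin φ₁ cos δ + cos φ₁ sin δ cos θ = (-0.1533)(0.9685) + (0.9882)(0.2490)(-0.4617) = -0.2621, so φ₂ = -15.20°.
Δλ = atan2(sin θ sin δ cos φ₁, cos δ − sin φ₁ sin φ₂) = atan2(0.2183, 0.9283) = 13.231°.
λ₂ = -146.968° + 13.231° = -133.74°.

-15.20°, -133.74°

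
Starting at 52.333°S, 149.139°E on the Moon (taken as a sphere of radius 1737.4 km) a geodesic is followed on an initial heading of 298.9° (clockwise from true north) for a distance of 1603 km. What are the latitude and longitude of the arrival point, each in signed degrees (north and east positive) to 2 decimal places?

Angular distance δ = d/R = 1603/1737.4 = 0.92264 rad; initial bearing θ = 5.2168 rad.
sin φ₂ = sin φ₁ cos δ + cos φ₁ sin δ cos θ = (-0.7916)(0.6037) + (0.6111)(0.7972)(0.4833) = -0.2425, so φ₂ = -14.03°.
Δλ = atan2(sin θ sin δ cos φ₁, cos δ − sin φ₁ sin φ₂) = atan2(-0.4265, 0.4118) = -46.004°.
λ₂ = 149.139° − 46.004° = 103.14°.

-14.03°, 103.14°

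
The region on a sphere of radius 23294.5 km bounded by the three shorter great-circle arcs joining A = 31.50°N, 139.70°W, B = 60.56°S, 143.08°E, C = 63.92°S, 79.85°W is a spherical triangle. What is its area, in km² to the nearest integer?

691814449 km²

Side lengths (central angles): a = 0.8970, b = 1.8557, c = 1.9416 rad; semiperimeter s = 2.3471.
By l'Huilier's theorem, tan(E/4) = √[tan(s/2) tan((s−a)/2) tan((s−b)/2) tan((s−c)/2)], giving spherical excess E = 1.2749 rad.
Area = E·R² = 1.2749 × (23294.5)² ≈ 691814449 km².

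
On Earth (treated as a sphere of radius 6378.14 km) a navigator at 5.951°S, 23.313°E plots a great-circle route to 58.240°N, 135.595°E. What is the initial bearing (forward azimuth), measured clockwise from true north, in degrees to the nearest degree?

31°

Δλ = 112.282° = 1.9597 rad.
y = sin Δλ · cos φ₂ = (0.9253)(0.5264) = 0.4871
x = cos φ₁ sin φ₂ − sin φ₁ cos φ₂ cos Δλ = (0.9946)(0.8503) − (-0.1037)(0.5264)(-0.3792) = 0.8250
θ = atan2(y, x) = 30.56°, so the bearing is 31°.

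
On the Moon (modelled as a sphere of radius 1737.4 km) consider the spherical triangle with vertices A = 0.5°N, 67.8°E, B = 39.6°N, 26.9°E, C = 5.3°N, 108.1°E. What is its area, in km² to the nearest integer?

Side lengths (central angles): a = 1.3936, b = 0.7072, c = 0.9423 rad; semiperimeter s = 1.5216.
By l'Huilier's theorem, tan(E/4) = √[tan(s/2) tan((s−a)/2) tan((s−b)/2) tan((s−c)/2)], giving spherical excess E = 0.3532 rad.
Area = E·R² = 0.3532 × (1737.4)² ≈ 1066121 km².

1066121 km²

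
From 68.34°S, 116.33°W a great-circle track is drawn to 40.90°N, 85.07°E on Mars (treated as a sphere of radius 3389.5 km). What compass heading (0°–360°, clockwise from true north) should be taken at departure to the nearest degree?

Δλ = -158.600° = -2.7681 rad.
y = sin Δλ · cos φ₂ = (-0.3649)(0.7559) = -0.2758
x = cos φ₁ sin φ₂ − sin φ₁ cos φ₂ cos Δλ = (0.3691)(0.6547) − (-0.9294)(0.7559)(-0.9311) = -0.4124
θ = atan2(y, x) = -146.23°; adding 360° gives 214°.

214°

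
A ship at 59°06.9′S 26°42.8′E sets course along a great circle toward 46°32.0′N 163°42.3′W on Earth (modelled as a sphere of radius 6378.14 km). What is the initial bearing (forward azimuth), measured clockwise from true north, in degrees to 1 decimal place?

149.1°

With φ₁ = -1.0318, φ₂ = 0.8122, Δλ = 2.9598 rad, the forward-azimuth formula gives
θ = atan2( sin Δλ cos φ₂ , cos φ₁ sin φ₂ − sin φ₁ cos φ₂ cos Δλ ) = atan2(0.1244, -0.2081) = 149.13°.
So the initial bearing is 149.1°.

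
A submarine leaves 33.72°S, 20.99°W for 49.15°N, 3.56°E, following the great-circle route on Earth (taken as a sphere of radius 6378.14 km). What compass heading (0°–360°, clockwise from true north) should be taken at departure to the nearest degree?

Δλ = 24.550° = 0.4285 rad.
y = sin Δλ · cos φ₂ = (0.4155)(0.6541) = 0.2718
x = cos φ₁ sin φ₂ − sin φ₁ cos φ₂ cos Δλ = (0.8318)(0.7564) − (-0.5551)(0.6541)(0.9096) = 0.9594
θ = atan2(y, x) = 15.81°, so the bearing is 16°.

16°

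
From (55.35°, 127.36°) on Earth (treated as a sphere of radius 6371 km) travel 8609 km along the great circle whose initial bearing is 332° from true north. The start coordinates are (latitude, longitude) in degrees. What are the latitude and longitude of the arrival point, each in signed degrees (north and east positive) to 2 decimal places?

Angular distance δ = d/R = 8609/6371 = 1.35128 rad; initial bearing θ = 5.7945 rad.
sin φ₂ = sin φ₁ cos δ + cos φ₁ sin δ cos θ = (0.8226)(0.2178) + (0.5686)(0.9760)(0.8829) = 0.6691, so φ₂ = 42.00°.
Δλ = atan2(sin θ sin δ cos φ₁, cos δ − sin φ₁ sin φ₂) = atan2(-0.2605, -0.3327) = -141.935°.
λ₂ = 127.360° − 141.935° = -14.58°.

42.00°, -14.58°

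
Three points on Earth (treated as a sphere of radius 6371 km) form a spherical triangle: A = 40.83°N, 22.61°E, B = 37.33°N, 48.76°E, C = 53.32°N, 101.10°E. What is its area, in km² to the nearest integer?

4628504 km²

Side lengths (central angles): a = 0.6817, b = 0.9090, c = 0.3581 rad; semiperimeter s = 0.9744.
By l'Huilier's theorem, tan(E/4) = √[tan(s/2) tan((s−a)/2) tan((s−b)/2) tan((s−c)/2)], giving spherical excess E = 0.1140 rad.
Area = E·R² = 0.1140 × (6371)² ≈ 4628504 km².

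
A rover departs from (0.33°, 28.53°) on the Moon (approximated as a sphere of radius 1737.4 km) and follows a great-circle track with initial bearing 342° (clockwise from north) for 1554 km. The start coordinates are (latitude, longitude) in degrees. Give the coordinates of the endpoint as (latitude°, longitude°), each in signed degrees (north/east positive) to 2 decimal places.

Angular distance δ = d/R = 1554/1737.4 = 0.89444 rad; initial bearing θ = 5.9690 rad.
sin φ₂ = sin φ₁ cos δ + cos φ₁ sin δ cos θ = (0.0058)(0.6260) + (1.0000)(0.7799)(0.9511) = 0.7453, so φ₂ = 48.18°.
Δλ = atan2(sin θ sin δ cos φ₁, cos δ − sin φ₁ sin φ₂) = atan2(-0.2410, 0.6217) = -21.189°.
λ₂ = 28.530° − 21.189° = 7.34°.

48.18°, 7.34°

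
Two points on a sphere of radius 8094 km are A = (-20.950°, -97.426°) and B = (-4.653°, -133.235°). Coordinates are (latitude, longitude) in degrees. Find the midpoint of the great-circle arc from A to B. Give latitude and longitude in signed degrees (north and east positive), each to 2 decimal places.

-13.43°, -115.93°

Central angle δ = 0.6699 rad. Interpolating on the sphere with fraction f = 0.5:
P = [sin((1−f)δ)·A + sin(fδ)·B] / sin δ = 0.5294·A + 0.5294·B in Cartesian coordinates,
giving P = (-0.4254, -0.8747, -0.2322), i.e. latitude -13.43°, longitude -115.93°.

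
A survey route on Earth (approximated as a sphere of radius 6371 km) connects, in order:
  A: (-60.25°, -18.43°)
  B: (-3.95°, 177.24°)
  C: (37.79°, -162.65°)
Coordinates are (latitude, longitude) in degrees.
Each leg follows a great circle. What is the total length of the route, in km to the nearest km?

17831 km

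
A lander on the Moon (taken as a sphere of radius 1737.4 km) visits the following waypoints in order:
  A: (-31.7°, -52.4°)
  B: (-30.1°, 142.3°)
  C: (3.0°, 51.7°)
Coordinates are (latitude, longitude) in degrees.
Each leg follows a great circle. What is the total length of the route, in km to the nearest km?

6327 km

Leg A→B: central angle 2.0358 rad, distance 3537.1 km.
Leg B→C: central angle 1.6061 rad, distance 2790.4 km.
Total: 3537.1 + 2790.4 ≈ 6327 km.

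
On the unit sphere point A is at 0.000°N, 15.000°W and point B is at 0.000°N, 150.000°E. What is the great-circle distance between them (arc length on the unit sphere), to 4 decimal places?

With latitudes φ₁ = 0.000°, φ₂ = 0.000° and longitude difference Δλ = 165.000°:
cos c = sin φ₁ sin φ₂ + cos φ₁ cos φ₂ cos Δλ = (0.0000)(0.0000) + (1.0000)(1.0000)(-0.9659) = -0.96593,
so c = arccos(-0.96593) = 2.87979 rad.
On the unit sphere the arc length equals the central angle: 2.8798.

2.8798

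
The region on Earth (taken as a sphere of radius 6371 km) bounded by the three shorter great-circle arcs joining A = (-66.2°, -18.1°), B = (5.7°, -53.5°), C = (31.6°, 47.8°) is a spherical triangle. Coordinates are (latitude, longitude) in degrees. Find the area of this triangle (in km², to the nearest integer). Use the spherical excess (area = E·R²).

69971169 km²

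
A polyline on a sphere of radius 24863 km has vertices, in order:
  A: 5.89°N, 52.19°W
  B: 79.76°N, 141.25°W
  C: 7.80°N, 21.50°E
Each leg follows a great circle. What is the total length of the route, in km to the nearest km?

76384 km

Leg A→B: central angle 1.4667 rad, distance 36467.1 km.
Leg B→C: central angle 1.6055 rad, distance 39916.4 km.
Total: 36467.1 + 39916.4 ≈ 76384 km.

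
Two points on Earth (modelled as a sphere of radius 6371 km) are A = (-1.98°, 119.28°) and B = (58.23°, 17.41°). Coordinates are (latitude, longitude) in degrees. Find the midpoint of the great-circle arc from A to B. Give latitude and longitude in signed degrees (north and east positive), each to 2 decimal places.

38.39°, 89.24°

Central angle δ = 1.7088 rad. Interpolating on the sphere with fraction f = 0.5:
P = [sin((1−f)δ)·A + sin(fδ)·B] / sin δ = 0.7614·A + 0.7614·B in Cartesian coordinates,
giving P = (0.0104, 0.7837, 0.6210), i.e. latitude 38.39°, longitude 89.24°.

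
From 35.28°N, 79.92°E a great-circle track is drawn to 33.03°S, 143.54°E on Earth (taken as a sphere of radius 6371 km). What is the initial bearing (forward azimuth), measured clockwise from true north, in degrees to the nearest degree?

With φ₁ = 0.6158, φ₂ = -0.5765, Δλ = 1.1104 rad, the forward-azimuth formula gives
θ = atan2( sin Δλ cos φ₂ , cos φ₁ sin φ₂ − sin φ₁ cos φ₂ cos Δλ ) = atan2(0.7511, -0.6601) = 131.31°.
So the initial bearing is 131°.

131°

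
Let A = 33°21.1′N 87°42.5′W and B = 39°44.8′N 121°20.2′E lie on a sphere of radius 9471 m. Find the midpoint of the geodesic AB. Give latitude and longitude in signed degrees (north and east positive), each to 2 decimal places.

71.09°, -154.10°

Central angle δ = 1.7823 rad. Interpolating on the sphere with fraction f = 0.5:
P = [sin((1−f)δ)·A + sin(fδ)·B] / sin δ = 0.7955·A + 0.7955·B in Cartesian coordinates,
giving P = (-0.2915, -0.1415, 0.9460), i.e. latitude 71.09°, longitude -154.10°.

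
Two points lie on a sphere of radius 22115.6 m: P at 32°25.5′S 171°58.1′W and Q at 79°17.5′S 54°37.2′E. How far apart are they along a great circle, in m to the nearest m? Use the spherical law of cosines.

25176 m

Let φ₁ = -0.5659 rad, φ₂ = -1.3839 rad, and Δλ = -2.3285 rad.
cos c = sin φ₁ sin φ₂ + cos φ₁ cos φ₂ cos Δλ = (-0.5362)(-0.9826) + (0.8441)(0.1858)(-0.6872) = 0.41907,
so c = arccos(0.41907) = 1.13837 rad.
Distance = R·c = 22115.6 × 1.1384 ≈ 25176 m.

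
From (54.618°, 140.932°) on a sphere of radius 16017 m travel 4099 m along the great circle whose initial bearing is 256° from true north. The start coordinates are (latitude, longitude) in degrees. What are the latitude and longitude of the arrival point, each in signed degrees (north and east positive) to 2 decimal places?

48.88°, 119.00°

Angular distance δ = d/R = 4099/16017 = 0.25592 rad; initial bearing θ = 4.4680 rad.
sin φ₂ = sin φ₁ cos δ + cos φ₁ sin δ cos θ = (0.8153)(0.9674) + (0.5790)(0.2531)(-0.2419) = 0.7533, so φ₂ = 48.88°.
Δλ = atan2(sin θ sin δ cos φ₁, cos δ − sin φ₁ sin φ₂) = atan2(-0.1422, 0.3533) = -21.929°.
λ₂ = 140.932° − 21.929° = 119.00°.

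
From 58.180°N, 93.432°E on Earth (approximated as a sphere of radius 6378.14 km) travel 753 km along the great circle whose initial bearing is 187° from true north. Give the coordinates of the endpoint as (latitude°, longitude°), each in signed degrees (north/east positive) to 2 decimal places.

51.46°, 92.11°

Angular distance δ = d/R = 753/6378.14 = 0.11806 rad; initial bearing θ = 3.2638 rad.
sin φ₂ = sin φ₁ cos δ + cos φ₁ sin δ cos θ = (0.8497)(0.9930) + (0.5273)(0.1178)(-0.9925) = 0.7822, so φ₂ = 51.46°.
Δλ = atan2(sin θ sin δ cos φ₁, cos δ − sin φ₁ sin φ₂) = atan2(-0.0076, 0.3284) = -1.320°.
λ₂ = 93.432° − 1.320° = 92.11°.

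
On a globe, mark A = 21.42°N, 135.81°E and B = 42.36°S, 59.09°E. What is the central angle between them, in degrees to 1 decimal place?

Let φ₁ = 0.3738 rad, φ₂ = -0.7393 rad, and Δλ = -1.3390 rad.
Haversine: a = sin²(Δφ/2) + cos φ₁ cos φ₂ sin²(Δλ/2) = 0.2791 + (0.9309)(0.7389)(0.3851) = 0.54403.
Central angle c = 2·arcsin(√a) = 1.65896 rad.
So the angular separation is 95.1°.

95.1°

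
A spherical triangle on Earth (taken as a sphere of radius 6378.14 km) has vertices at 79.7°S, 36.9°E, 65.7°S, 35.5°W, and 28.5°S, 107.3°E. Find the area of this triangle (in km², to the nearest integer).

1469479 km²

Side lengths (central angles): a = 1.4234, b = 1.0214, c = 0.4054 rad; semiperimeter s = 1.4251.
By l'Huilier's theorem, tan(E/4) = √[tan(s/2) tan((s−a)/2) tan((s−b)/2) tan((s−c)/2)], giving spherical excess E = 0.0361 rad.
Area = E·R² = 0.0361 × (6378.14)² ≈ 1469479 km².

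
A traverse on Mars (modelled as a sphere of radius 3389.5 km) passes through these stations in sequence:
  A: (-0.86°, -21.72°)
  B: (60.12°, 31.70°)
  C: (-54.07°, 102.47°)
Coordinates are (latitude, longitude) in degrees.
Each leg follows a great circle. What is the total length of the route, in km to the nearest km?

Leg A→B: central angle 1.2830 rad, distance 4348.7 km.
Leg B→C: central angle 2.2216 rad, distance 7530.1 km.
Total: 4348.7 + 7530.1 ≈ 11879 km.

11879 km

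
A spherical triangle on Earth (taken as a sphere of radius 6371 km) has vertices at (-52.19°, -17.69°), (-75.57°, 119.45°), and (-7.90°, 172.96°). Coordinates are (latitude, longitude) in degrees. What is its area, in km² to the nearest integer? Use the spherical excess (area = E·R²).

15525256 km²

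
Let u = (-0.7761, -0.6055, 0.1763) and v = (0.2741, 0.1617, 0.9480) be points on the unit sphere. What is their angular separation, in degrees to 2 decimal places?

98.25°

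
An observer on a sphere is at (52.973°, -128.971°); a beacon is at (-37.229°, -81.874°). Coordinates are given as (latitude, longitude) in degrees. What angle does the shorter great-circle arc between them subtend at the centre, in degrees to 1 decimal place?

With latitudes φ₁ = 52.973°, φ₂ = -37.229° and longitude difference Δλ = 47.097°:
cos c = sin φ₁ sin φ₂ + cos φ₁ cos φ₂ cos Δλ = (0.7984)(-0.6050) + (0.6022)(0.7962)(0.6808) = -0.15659,
so c = arccos(-0.15659) = 1.72804 rad.
So the angular separation is 99.0°.

99.0°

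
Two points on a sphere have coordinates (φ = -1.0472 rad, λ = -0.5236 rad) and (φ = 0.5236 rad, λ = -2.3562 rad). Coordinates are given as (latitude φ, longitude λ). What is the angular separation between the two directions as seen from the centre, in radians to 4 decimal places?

2.1473 rad

With latitudes φ₁ = -60.000°, φ₂ = 30.000° and longitude difference Δλ = -105.000°:
cos c = sin φ₁ sin φ₂ + cos φ₁ cos φ₂ cos Δλ = (-0.8660)(0.5000) + (0.5000)(0.8660)(-0.2588) = -0.54509,
so c = arccos(-0.54509) = 2.14729 rad.
So the angular separation is 2.1473 rad.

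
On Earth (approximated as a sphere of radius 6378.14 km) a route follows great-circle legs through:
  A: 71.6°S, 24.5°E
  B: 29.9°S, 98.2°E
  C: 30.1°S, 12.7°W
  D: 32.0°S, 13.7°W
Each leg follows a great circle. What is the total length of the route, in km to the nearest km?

Leg A→B: central angle 0.9887 rad, distance 6305.9 km.
Leg B→C: central angle 1.5884 rad, distance 10130.7 km.
Leg C→D: central angle 0.0364 rad, distance 232.0 km.
Total: 6305.9 + 10130.7 + 232.0 ≈ 16669 km.

16669 km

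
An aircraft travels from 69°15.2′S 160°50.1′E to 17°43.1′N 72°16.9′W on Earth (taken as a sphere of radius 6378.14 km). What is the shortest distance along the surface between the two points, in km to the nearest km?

Let φ₁ = -1.2087 rad, φ₂ = 0.3092 rad, and Δλ = 2.2145 rad.
Haversine: a = sin²(Δφ/2) + cos φ₁ cos φ₂ sin²(Δλ/2) = 0.4736 + (0.3542)(0.9526)(0.8001) = 0.74356.
Central angle c = 2·arcsin(√a) = 2.07959 rad.
Distance = R·c = 6378.14 × 2.0796 ≈ 13264 km.

13264 km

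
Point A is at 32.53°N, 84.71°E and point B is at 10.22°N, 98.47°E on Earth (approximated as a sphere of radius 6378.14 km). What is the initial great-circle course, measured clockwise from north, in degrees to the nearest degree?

147°

With φ₁ = 0.5678, φ₂ = 0.1784, Δλ = 0.2402 rad, the forward-azimuth formula gives
θ = atan2( sin Δλ cos φ₂ , cos φ₁ sin φ₂ − sin φ₁ cos φ₂ cos Δλ ) = atan2(0.2341, -0.3644) = 147.29°.
So the initial bearing is 147°.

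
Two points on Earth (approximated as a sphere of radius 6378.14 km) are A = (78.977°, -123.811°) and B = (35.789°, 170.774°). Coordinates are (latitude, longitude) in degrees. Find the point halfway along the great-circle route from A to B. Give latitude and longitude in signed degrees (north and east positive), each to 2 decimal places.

The central angle between A and B is δ = 0.8782 rad.
With f = 0.5, the slerp weights are sin((1−f)δ)/sin δ = 0.5524 and sin(fδ)/sin δ = 0.5524.
Weighted sum of the unit vectors: (0.5524)·(-0.1064,-0.1589,0.9816) + (0.5524)·(-0.8007,0.1301,0.5848) = (-0.5011, -0.0159, 0.8653).
Converting back: φ = atan2(z, √(x²+y²)) = 59.91°, λ = atan2(y, x) = -178.18°.

59.91°, -178.18°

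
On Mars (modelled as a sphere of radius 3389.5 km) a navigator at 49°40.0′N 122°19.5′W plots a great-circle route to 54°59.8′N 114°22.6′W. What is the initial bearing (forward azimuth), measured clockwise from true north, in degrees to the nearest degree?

With φ₁ = 0.8668, φ₂ = 0.9599, Δλ = 0.1387 rad, the forward-azimuth formula gives
θ = atan2( sin Δλ cos φ₂ , cos φ₁ sin φ₂ − sin φ₁ cos φ₂ cos Δλ ) = atan2(0.0793, 0.0971) = 39.25°.
So the initial bearing is 39°.

39°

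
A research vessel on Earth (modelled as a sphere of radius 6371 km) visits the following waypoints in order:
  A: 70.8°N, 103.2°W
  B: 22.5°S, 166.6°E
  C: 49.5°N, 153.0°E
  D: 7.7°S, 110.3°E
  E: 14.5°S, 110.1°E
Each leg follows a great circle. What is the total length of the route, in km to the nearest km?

28831 km

Leg A→B: central angle 1.9417 rad, distance 12370.6 km.
Leg B→C: central angle 1.2743 rad, distance 8118.4 km.
Leg C→D: central angle 1.1906 rad, distance 7585.3 km.
Leg D→E: central angle 0.1187 rad, distance 756.4 km.
Total: 12370.6 + 8118.4 + 7585.3 + 756.4 ≈ 28831 km.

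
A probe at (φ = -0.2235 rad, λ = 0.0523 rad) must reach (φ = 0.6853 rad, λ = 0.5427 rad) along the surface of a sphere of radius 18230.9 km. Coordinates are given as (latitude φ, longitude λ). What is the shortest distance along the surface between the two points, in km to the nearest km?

In radians: φ₁ = -0.2235, φ₂ = 0.6853, Δλ = 28.098° = 0.4904 rad.
cos c = sin φ₁ sin φ₂ + cos φ₁ cos φ₂ cos Δλ = (-0.2216)(0.6329) + (0.9751)(0.7742)(0.8821) = 0.52572,
so c = arccos(0.52572) = 1.01724 rad.
Distance = R·c = 18230.9 × 1.0172 ≈ 18545 km.

18545 km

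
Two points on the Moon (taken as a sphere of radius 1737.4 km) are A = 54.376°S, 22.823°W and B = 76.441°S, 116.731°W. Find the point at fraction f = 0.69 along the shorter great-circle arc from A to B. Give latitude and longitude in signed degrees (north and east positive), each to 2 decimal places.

Central angle δ = 0.6747 rad. Interpolating on the sphere with fraction f = 0.69:
P = [sin((1−f)δ)·A + sin(fδ)·B] / sin δ = 0.3324·A + 0.7186·B in Cartesian coordinates,
giving P = (0.1027, -0.2256, -0.9688), i.e. latitude -75.65°, longitude -65.53°.

-75.65°, -65.53°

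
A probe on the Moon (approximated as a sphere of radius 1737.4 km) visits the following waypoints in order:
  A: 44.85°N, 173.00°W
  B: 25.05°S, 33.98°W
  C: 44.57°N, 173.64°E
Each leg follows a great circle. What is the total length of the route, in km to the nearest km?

Leg A→B: central angle 2.4711 rad, distance 4293.2 km.
Leg B→C: central angle 2.6239 rad, distance 4558.8 km.
Total: 4293.2 + 4558.8 ≈ 8852 km.

8852 km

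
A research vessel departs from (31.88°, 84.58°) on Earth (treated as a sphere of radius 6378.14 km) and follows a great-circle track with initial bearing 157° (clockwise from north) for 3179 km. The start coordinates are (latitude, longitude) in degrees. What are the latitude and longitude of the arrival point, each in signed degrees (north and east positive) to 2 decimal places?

5.18°, 95.39°

Angular distance δ = d/R = 3179/6378.14 = 0.49842 rad; initial bearing θ = 2.7402 rad.
sin φ₂ = sin φ₁ cos δ + cos φ₁ sin δ cos θ = (0.5281)(0.8783) + (0.8492)(0.4780)(-0.9205) = 0.0902, so φ₂ = 5.18°.
Δλ = atan2(sin θ sin δ cos φ₁, cos δ − sin φ₁ sin φ₂) = atan2(0.1586, 0.8307) = 10.810°.
λ₂ = 84.580° + 10.810° = 95.39°.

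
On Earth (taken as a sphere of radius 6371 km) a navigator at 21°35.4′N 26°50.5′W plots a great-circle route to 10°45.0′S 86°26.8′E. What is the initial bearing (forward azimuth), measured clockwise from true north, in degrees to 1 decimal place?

91.9°

Δλ = 113.288° = 1.9773 rad.
y = sin Δλ · cos φ₂ = (0.9185)(0.9825) = 0.9024
x = cos φ₁ sin φ₂ − sin φ₁ cos φ₂ cos Δλ = (0.9298)(-0.1865) − (0.3680)(0.9825)(-0.3954) = -0.0305
θ = atan2(y, x) = 91.94°, so the bearing is 91.9°.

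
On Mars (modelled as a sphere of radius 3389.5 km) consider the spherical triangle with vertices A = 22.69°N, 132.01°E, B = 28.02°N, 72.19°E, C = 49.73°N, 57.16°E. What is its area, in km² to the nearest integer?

Side lengths (central angles): a = 0.4286, b = 1.1038, c = 0.9389 rad; semiperimeter s = 1.2357.
By l'Huilier's theorem, tan(E/4) = √[tan(s/2) tan((s−a)/2) tan((s−b)/2) tan((s−c)/2)], giving spherical excess E = 0.2187 rad.
Area = E·R² = 0.2187 × (3389.5)² ≈ 2512158 km².

2512158 km²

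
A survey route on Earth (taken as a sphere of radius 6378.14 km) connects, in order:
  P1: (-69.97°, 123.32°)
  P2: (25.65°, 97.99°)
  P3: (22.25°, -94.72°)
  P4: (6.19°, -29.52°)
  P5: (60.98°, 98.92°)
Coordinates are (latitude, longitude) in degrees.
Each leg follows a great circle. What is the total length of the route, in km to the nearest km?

Leg P1→P2: central angle 1.6988 rad, distance 10834.9 km.
Leg P2→P3: central angle 2.2784 rad, distance 14531.7 km.
Leg P3→P4: central angle 1.1299 rad, distance 7206.4 km.
Leg P4→P5: central angle 1.7778 rad, distance 11339.2 km.
Total: 10834.9 + 14531.7 + 7206.4 + 11339.2 ≈ 43912 km.

43912 km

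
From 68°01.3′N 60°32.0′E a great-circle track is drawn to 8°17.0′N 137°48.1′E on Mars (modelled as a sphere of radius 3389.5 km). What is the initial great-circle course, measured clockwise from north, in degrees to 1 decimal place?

98.7°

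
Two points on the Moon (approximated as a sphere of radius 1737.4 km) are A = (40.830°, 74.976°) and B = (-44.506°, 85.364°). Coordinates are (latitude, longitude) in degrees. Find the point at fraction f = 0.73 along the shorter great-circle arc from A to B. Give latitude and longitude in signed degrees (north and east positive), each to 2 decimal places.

-21.49°, 82.05°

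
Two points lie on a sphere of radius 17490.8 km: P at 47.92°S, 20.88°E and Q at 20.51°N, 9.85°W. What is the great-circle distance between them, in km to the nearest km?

In radians: φ₁ = -0.8364, φ₂ = 0.3580, Δλ = -30.730° = -0.5363 rad.
Haversine: a = sin²(Δφ/2) + cos φ₁ cos φ₂ sin²(Δλ/2) = 0.3162 + (0.6702)(0.9366)(0.0702) = 0.36025.
Central angle c = 2·arcsin(√a) = 1.28752 rad.
Distance = R·c = 17490.8 × 1.2875 ≈ 22520 km.

22520 km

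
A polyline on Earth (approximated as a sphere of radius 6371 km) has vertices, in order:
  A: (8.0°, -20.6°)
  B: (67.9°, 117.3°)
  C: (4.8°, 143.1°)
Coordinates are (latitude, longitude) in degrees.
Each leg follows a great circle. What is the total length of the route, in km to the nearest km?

Leg A→B: central angle 1.7188 rad, distance 10950.6 km.
Leg B→C: central angle 1.1428 rad, distance 7280.7 km.
Total: 10950.6 + 7280.7 ≈ 18231 km.

18231 km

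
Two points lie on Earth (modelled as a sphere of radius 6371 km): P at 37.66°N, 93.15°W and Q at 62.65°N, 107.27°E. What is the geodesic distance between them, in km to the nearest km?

8713 km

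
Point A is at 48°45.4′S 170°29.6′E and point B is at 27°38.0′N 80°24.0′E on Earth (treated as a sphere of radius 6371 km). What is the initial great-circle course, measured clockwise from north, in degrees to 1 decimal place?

289.0°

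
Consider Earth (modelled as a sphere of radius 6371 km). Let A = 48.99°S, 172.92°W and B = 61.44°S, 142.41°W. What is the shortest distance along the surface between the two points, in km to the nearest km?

2345 km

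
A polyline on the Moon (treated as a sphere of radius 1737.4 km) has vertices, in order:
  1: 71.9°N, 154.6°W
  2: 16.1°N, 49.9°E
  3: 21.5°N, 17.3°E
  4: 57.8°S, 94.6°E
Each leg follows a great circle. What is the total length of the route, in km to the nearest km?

6772 km

Leg 1→2: central angle 1.5788 rad, distance 2743.0 km.
Leg 2→3: central angle 0.5458 rad, distance 948.2 km.
Leg 3→4: central angle 1.7733 rad, distance 3080.9 km.
Total: 2743.0 + 948.2 + 3080.9 ≈ 6772 km.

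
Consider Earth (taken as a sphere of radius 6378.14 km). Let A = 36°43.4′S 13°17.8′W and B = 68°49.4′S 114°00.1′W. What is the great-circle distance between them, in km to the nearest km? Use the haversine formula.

In radians: φ₁ = -0.6409, φ₂ = -1.2012, Δλ = -100.705° = -1.7576 rad.
Haversine: a = sin²(Δφ/2) + cos φ₁ cos φ₂ sin²(Δλ/2) = 0.0764 + (0.8015)(0.3612)(0.5929) = 0.24811.
Central angle c = 2·arcsin(√a) = 1.04282 rad.
Distance = R·c = 6378.14 × 1.0428 ≈ 6651 km.

6651 km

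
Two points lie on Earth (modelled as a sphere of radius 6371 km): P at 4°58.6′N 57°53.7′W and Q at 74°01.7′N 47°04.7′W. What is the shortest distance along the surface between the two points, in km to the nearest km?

With latitudes φ₁ = 4.977°, φ₂ = 74.028° and longitude difference Δλ = 10.817°:
cos c = sin φ₁ sin φ₂ + cos φ₁ cos φ₂ cos Δλ = (0.0868)(0.9614) + (0.9962)(0.2752)(0.9822) = 0.35266,
so c = arccos(0.35266) = 1.21039 rad.
Distance = R·c = 6371 × 1.2104 ≈ 7711 km.

7711 km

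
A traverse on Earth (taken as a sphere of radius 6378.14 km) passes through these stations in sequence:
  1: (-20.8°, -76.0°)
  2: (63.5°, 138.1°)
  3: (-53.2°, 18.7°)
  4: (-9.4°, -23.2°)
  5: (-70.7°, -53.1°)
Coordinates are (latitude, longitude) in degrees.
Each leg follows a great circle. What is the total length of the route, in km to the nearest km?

44397 km

Leg 1→2: central angle 2.2959 rad, distance 14643.4 km.
Leg 2→3: central angle 2.5826 rad, distance 16472.5 km.
Leg 3→4: central angle 0.9635 rad, distance 6145.3 km.
Leg 4→5: central angle 1.1187 rad, distance 7135.4 km.
Total: 14643.4 + 16472.5 + 6145.3 + 7135.4 ≈ 44397 km.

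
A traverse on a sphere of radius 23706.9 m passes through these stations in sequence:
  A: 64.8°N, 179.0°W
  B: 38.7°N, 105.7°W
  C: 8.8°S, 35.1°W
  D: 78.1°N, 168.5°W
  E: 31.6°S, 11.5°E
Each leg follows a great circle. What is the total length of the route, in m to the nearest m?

Leg A→B: central angle 0.8483 rad, distance 20111.7 m.
Leg B→C: central angle 1.4096 rad, distance 33416.7 m.
Leg C→D: central angle 1.8647 rad, distance 44206.7 m.
Leg D→E: central angle 2.3300 rad, distance 55237.4 m.
Total: 20111.7 + 33416.7 + 44206.7 + 55237.4 ≈ 152973 m.

152973 m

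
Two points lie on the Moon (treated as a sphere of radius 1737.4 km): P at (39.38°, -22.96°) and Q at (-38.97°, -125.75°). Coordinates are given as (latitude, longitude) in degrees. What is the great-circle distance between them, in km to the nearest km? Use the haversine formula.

3704 km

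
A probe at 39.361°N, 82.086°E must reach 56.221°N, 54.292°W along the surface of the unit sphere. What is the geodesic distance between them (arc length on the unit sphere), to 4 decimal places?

With latitudes φ₁ = 39.361°, φ₂ = 56.221° and longitude difference Δλ = -136.378°:
cos c = sin φ₁ sin φ₂ + cos φ₁ cos φ₂ cos Δλ = (0.6342)(0.8312) + (0.7732)(0.5560)(-0.7239) = 0.21596,
so c = arccos(0.21596) = 1.35313 rad.
On the unit sphere the arc length equals the central angle: 1.3531.

1.3531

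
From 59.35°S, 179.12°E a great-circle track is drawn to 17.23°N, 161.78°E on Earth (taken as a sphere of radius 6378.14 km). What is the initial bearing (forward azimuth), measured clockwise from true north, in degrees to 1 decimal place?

Δλ = -17.340° = -0.3026 rad.
y = sin Δλ · cos φ₂ = (-0.2980)(0.9551) = -0.2847
x = cos φ₁ sin φ₂ − sin φ₁ cos φ₂ cos Δλ = (0.5098)(0.2962) − (-0.8603)(0.9551)(0.9546) = 0.9354
θ = atan2(y, x) = -16.93°; adding 360° gives 343.1°.

343.1°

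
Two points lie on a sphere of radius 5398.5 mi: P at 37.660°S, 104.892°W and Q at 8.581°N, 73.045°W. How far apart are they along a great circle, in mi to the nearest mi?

5181 mi

Let φ₁ = -0.6573 rad, φ₂ = 0.1498 rad, and Δλ = 0.5558 rad.
cos c = sin φ₁ sin φ₂ + cos φ₁ cos φ₂ cos Δλ = (-0.6110)(0.1492) + (0.7917)(0.9888)(0.8495) = 0.57379,
so c = arccos(0.57379) = 0.95968 rad.
Distance = R·c = 5398.5 × 0.9597 ≈ 5181 mi.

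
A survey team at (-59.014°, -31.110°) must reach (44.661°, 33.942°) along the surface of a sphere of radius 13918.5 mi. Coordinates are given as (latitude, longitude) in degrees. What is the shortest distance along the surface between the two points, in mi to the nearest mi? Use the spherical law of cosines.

28331 mi

Let φ₁ = -1.0300 rad, φ₂ = 0.7795 rad, and Δλ = 1.1354 rad.
cos c = sin φ₁ sin φ₂ + cos φ₁ cos φ₂ cos Δλ = (-0.8573)(0.7029) + (0.5148)(0.7113)(0.4218) = -0.44814,
so c = arccos(-0.44814) = 2.03549 rad.
Distance = R·c = 13918.5 × 2.0355 ≈ 28331 mi.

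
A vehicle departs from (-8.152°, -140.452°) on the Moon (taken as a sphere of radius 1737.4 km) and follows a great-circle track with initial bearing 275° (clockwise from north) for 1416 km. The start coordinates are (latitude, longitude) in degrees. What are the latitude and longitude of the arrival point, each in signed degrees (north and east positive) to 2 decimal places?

Angular distance δ = d/R = 1416/1737.4 = 0.81501 rad; initial bearing θ = 4.7997 rad.
sin φ₂ = sin φ₁ cos δ + cos φ₁ sin δ cos θ = (-0.1418)(0.6859) + (0.9899)(0.7277)(0.0872) = -0.0345, so φ₂ = -1.98°.
Δλ = atan2(sin θ sin δ cos φ₁, cos δ − sin φ₁ sin φ₂) = atan2(-0.7176, 0.6810) = -46.502°.
λ₂ = -140.452° − 46.502° = -186.95° → 173.05° after wrapping to (−180°, 180°].

-1.98°, 173.05°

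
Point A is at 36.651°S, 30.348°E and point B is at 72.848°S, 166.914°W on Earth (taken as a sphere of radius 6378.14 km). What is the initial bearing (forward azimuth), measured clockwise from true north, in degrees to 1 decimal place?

174.7°

With φ₁ = -0.6397, φ₂ = -1.2714, Δλ = 2.8403 rad, the forward-azimuth formula gives
θ = atan2( sin Δλ cos φ₂ , cos φ₁ sin φ₂ − sin φ₁ cos φ₂ cos Δλ ) = atan2(0.0875, -0.9347) = 174.65°.
So the initial bearing is 174.7°.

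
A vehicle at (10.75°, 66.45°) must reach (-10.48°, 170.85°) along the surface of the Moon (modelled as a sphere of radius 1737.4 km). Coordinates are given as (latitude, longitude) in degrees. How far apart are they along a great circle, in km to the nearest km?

Let φ₁ = 0.1876 rad, φ₂ = -0.1829 rad, and Δλ = 1.8221 rad.
cos c = sin φ₁ sin φ₂ + cos φ₁ cos φ₂ cos Δλ = (0.1865)(-0.1819) + (0.9825)(0.9833)(-0.2487) = -0.27418,
so c = arccos(-0.27418) = 1.84853 rad.
Distance = R·c = 1737.4 × 1.8485 ≈ 3212 km.

3212 km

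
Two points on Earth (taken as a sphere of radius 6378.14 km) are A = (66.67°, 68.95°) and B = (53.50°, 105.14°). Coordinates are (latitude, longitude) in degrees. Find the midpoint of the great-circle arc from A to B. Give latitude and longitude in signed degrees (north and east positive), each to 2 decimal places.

Central angle δ = 0.3811 rad. Interpolating on the sphere with fraction f = 0.5:
P = [sin((1−f)δ)·A + sin(fδ)·B] / sin δ = 0.5092·A + 0.5092·B in Cartesian coordinates,
giving P = (-0.0067, 0.4806, 0.8769), i.e. latitude 61.27°, longitude 90.80°.

61.27°, 90.80°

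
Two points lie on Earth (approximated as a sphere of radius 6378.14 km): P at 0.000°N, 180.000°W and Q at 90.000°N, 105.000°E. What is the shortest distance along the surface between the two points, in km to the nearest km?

With latitudes φ₁ = 0.000°, φ₂ = 90.000° and longitude difference Δλ = -75.000°:
cos c = sin φ₁ sin φ₂ + cos φ₁ cos φ₂ cos Δλ = (0.0000)(1.0000) + (1.0000)(0.0000)(0.2588) = 0.00000,
so c = arccos(0.00000) = 1.57080 rad.
Distance = R·c = 6378.14 × 1.5708 ≈ 10019 km.

10019 km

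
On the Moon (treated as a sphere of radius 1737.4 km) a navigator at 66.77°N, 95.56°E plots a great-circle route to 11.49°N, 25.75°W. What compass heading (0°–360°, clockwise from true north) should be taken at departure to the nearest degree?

303°

With φ₁ = 1.1654, φ₂ = 0.2005, Δλ = -2.1173 rad, the forward-azimuth formula gives
θ = atan2( sin Δλ cos φ₂ , cos φ₁ sin φ₂ − sin φ₁ cos φ₂ cos Δλ ) = atan2(-0.8372, 0.5465) = -56.86°.
Adding 360° brings this into [0°, 360°): 303°.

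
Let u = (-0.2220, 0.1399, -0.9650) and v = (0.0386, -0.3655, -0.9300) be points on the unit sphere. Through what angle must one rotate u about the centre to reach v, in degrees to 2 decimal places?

u·v = 0.8377; |u| = 1.0000, |v| = 1.0000.
cos θ = (u·v)/(|u||v|) = 0.8377, so θ = 33.10°.

33.10°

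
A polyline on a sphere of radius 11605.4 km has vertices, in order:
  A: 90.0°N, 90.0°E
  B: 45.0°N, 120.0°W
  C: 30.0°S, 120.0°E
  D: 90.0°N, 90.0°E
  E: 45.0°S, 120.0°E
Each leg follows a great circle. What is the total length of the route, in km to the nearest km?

Leg A→B: central angle 0.7854 rad, distance 9114.9 km.
Leg B→C: central angle 2.2913 rad, distance 26591.1 km.
Leg C→D: central angle 2.0944 rad, distance 24306.3 km.
Leg D→E: central angle 2.3562 rad, distance 27344.6 km.
Total: 9114.9 + 26591.1 + 24306.3 + 27344.6 ≈ 87357 km.

87357 km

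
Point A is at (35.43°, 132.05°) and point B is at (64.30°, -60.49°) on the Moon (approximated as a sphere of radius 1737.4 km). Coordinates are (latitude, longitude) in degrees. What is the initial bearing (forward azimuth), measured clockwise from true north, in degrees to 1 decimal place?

Δλ = 167.460° = 2.9227 rad.
y = sin Δλ · cos φ₂ = (0.2171)(0.4337) = 0.0942
x = cos φ₁ sin φ₂ − sin φ₁ cos φ₂ cos Δλ = (0.8148)(0.9011) − (0.5797)(0.4337)(-0.9761) = 0.9796
θ = atan2(y, x) = 5.49°, so the bearing is 5.5°.

5.5°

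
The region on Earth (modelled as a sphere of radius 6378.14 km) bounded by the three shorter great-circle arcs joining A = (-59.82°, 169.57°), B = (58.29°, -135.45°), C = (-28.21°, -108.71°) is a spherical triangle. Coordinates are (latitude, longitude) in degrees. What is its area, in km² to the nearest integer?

51202521 km²

Side lengths (central angles): a = 1.5593, b = 1.0788, c = 2.1942 rad; semiperimeter s = 2.4161.
By l'Huilier's theorem, tan(E/4) = √[tan(s/2) tan((s−a)/2) tan((s−b)/2) tan((s−c)/2)], giving spherical excess E = 1.2586 rad.
Area = E·R² = 1.2586 × (6378.14)² ≈ 51202521 km².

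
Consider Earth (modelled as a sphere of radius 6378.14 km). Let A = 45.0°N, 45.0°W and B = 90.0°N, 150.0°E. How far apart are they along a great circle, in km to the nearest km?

5009 km

Let φ₁ = 0.7854 rad, φ₂ = 1.5708 rad, and Δλ = -2.8798 rad.
cos c = sin φ₁ sin φ₂ + cos φ₁ cos φ₂ cos Δλ = (0.7071)(1.0000) + (0.7071)(0.0000)(-0.9659) = 0.70711,
so c = arccos(0.70711) = 0.78540 rad.
Distance = R·c = 6378.14 × 0.7854 ≈ 5009 km.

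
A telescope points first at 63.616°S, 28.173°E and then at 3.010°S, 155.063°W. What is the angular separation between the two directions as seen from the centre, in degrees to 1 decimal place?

113.3°

Let φ₁ = -1.1103 rad, φ₂ = -0.0525 rad, and Δλ = 3.0851 rad.
cos c = sin φ₁ sin φ₂ + cos φ₁ cos φ₂ cos Δλ = (-0.8958)(-0.0525) + (0.4444)(0.9986)(-0.9984) = -0.39602,
so c = arccos(-0.39602) = 1.97798 rad.
So the angular separation is 113.3°.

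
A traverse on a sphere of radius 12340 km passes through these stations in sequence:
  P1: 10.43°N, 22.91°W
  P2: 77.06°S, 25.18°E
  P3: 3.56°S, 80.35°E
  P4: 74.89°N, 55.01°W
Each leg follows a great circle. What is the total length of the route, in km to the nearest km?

59232 km

Leg P1→P2: central angle 1.6001 rad, distance 19745.6 km.
Leg P2→P3: central angle 1.3815 rad, distance 17047.7 km.
Leg P3→P4: central angle 1.8184 rad, distance 22438.9 km.
Total: 19745.6 + 17047.7 + 22438.9 ≈ 59232 km.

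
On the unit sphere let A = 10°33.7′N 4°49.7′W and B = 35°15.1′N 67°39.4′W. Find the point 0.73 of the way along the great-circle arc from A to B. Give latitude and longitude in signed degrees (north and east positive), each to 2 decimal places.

The central angle between A and B is δ = 1.0788 rad.
With f = 0.73, the slerp weights are sin((1−f)δ)/sin δ = 0.3258 and sin(fδ)/sin δ = 0.8040.
Weighted sum of the unit vectors: (0.3258)·(0.9796,-0.0827,0.1833) + (0.8040)·(0.3104,-0.7553,0.5772) = (0.5687, -0.6342, 0.5237).
Converting back: φ = atan2(z, √(x²+y²)) = 31.58°, λ = atan2(y, x) = -48.11°.

31.58°, -48.11°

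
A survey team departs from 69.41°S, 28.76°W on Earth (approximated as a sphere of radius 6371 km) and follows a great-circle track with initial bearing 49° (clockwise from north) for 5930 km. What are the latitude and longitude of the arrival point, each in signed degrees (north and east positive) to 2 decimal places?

-21.96°, 11.99°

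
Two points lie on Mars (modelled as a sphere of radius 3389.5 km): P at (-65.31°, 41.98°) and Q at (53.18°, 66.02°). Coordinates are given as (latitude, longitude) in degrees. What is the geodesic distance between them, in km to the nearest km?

Let φ₁ = -1.1399 rad, φ₂ = 0.9282 rad, and Δλ = 0.4196 rad.
cos c = sin φ₁ sin φ₂ + cos φ₁ cos φ₂ cos Δλ = (-0.9086)(0.8005) + (0.4177)(0.5993)(0.9133) = -0.49872,
so c = arccos(-0.49872) = 2.09292 rad.
Distance = R·c = 3389.5 × 2.0929 ≈ 7094 km.

7094 km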